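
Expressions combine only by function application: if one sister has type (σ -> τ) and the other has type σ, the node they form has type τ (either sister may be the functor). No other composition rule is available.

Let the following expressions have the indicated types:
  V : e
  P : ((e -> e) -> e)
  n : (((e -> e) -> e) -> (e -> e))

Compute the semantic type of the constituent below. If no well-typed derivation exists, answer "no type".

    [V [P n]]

[P n]: n is (((e -> e) -> e) -> (e -> e)), P is ((e -> e) -> e); result (e -> e).
[V [P n]]: [P n] is (e -> e), V is e; result e.

e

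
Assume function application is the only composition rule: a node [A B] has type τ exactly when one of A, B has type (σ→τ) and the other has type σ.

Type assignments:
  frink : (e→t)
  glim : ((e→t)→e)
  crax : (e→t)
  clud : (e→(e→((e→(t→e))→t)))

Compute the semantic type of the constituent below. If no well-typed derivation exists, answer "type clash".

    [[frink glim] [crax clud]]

type clash

[frink glim]: ((e→t)→e) applied to (e→t) yields e.
[crax clud]: (e→t) with (e→(e→((e→(t→e))→t))) — neither is a function whose domain matches the other; composition fails here.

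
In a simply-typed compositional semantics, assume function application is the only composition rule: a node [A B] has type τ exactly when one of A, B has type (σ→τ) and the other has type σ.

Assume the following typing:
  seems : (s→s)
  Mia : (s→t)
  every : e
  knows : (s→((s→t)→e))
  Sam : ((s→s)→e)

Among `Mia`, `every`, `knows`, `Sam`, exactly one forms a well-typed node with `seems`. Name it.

Mia : (s→t) — neither side's domain matches the other.
every : e — neither side's domain matches the other.
knows : (s→((s→t)→e)) — neither side's domain matches the other.
Sam — combines: Sam : ((s→s)→e) takes seems : (s→s) as argument, giving e.

Sam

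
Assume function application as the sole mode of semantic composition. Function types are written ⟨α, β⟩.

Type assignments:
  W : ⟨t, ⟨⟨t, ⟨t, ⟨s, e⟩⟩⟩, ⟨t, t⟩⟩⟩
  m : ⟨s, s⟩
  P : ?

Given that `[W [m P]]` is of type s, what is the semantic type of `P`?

⟨⟨s, s⟩, ⟨⟨t, ⟨⟨t, ⟨t, ⟨s, e⟩⟩⟩, ⟨t, t⟩⟩⟩, s⟩⟩

For [W [m P]] to have type s with W of type ⟨t, ⟨⟨t, ⟨t, ⟨s, e⟩⟩⟩, ⟨t, t⟩⟩⟩, [m P] must be the function: [m P] : ⟨⟨t, ⟨⟨t, ⟨t, ⟨s, e⟩⟩⟩, ⟨t, t⟩⟩⟩, s⟩.
For [m P] to have type ⟨⟨t, ⟨⟨t, ⟨t, ⟨s, e⟩⟩⟩, ⟨t, t⟩⟩⟩, s⟩ with m of type ⟨s, s⟩, P must be the function: P : ⟨⟨s, s⟩, ⟨⟨t, ⟨⟨t, ⟨t, ⟨s, e⟩⟩⟩, ⟨t, t⟩⟩⟩, s⟩⟩.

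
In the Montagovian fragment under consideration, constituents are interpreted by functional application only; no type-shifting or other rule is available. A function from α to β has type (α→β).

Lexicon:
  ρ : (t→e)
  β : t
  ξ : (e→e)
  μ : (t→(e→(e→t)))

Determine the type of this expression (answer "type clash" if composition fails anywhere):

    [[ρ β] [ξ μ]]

At [ρ β], ρ : (t→e) takes β : t, giving e.
[ξ μ]: (e→e) and (t→(e→(e→t))) cannot combine by function application — type clash.

type clash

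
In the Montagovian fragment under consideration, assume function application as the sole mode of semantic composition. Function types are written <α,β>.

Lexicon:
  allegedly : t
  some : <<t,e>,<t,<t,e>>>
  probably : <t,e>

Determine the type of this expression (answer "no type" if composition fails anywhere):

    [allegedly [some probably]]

<t,e>

[some probably]: some is <<t,e>,<t,<t,e>>>, probably is <t,e>; result <t,<t,e>>.
[allegedly [some probably]]: [some probably] is <t,<t,e>>, allegedly is t; result <t,e>.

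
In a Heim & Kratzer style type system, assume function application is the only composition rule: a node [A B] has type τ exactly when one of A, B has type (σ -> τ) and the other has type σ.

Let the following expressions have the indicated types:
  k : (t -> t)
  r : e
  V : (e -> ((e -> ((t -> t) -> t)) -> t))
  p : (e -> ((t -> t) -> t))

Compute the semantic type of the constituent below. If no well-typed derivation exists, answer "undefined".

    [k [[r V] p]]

[r V] — V of type (e -> ((e -> ((t -> t) -> t)) -> t)) combines with r of type e: type ((e -> ((t -> t) -> t)) -> t).
[[r V] p] — [r V] of type ((e -> ((t -> t) -> t)) -> t) combines with p of type (e -> ((t -> t) -> t)): type t.
[k [[r V] p]] — k of type (t -> t) combines with [[r V] p] of type t: type t.

t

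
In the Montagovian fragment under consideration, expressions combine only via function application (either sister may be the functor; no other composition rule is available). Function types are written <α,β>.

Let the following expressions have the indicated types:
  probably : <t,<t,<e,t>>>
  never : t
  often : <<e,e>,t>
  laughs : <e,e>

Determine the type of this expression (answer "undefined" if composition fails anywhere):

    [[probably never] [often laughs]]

[probably never]: functor probably : <t,<t,<e,t>>>, argument never : t; result <t,<e,t>>.
[often laughs]: functor often : <<e,e>,t>, argument laughs : <e,e>; result t.
[[probably never] [often laughs]]: functor [probably never] : <t,<e,t>>, argument [often laughs] : t; result <e,t>.

<e,t>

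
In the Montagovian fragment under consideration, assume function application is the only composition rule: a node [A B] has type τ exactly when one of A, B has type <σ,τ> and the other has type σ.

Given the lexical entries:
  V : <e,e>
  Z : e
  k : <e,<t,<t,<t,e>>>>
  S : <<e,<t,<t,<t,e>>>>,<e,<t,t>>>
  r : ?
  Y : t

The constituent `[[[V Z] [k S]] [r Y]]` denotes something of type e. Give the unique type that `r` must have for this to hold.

[[[V Z] [k S]] [r Y]] must have type e. The sister [[V Z] [k S]] has type <t,t>; that is not a function onto e, so [r Y] must be the functor, of type <<t,t>,e>.
[r Y] must have type <<t,t>,e>. The sister Y has type t; that is not a function onto <<t,t>,e>, so r must be the functor, of type <t,<<t,t>,e>>.

<t,<<t,t>,e>>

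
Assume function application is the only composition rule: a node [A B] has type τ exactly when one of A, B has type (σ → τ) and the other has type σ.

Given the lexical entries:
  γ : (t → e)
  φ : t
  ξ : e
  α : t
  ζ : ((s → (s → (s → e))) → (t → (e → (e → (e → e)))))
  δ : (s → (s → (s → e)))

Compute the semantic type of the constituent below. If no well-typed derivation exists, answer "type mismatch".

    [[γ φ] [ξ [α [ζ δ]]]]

[γ φ] — γ of type (t → e) combines with φ of type t: type e.
[ζ δ] — ζ of type ((s → (s → (s → e))) → (t → (e → (e → (e → e))))) combines with δ of type (s → (s → (s → e))): type (t → (e → (e → (e → e)))).
[α [ζ δ]] — [ζ δ] of type (t → (e → (e → (e → e)))) combines with α of type t: type (e → (e → (e → e))).
[ξ [α [ζ δ]]] — [α [ζ δ]] of type (e → (e → (e → e))) combines with ξ of type e: type (e → (e → e)).
[[γ φ] [ξ [α [ζ δ]]]] — [ξ [α [ζ δ]]] of type (e → (e → e)) combines with [γ φ] of type e: type (e → e).

(e → e)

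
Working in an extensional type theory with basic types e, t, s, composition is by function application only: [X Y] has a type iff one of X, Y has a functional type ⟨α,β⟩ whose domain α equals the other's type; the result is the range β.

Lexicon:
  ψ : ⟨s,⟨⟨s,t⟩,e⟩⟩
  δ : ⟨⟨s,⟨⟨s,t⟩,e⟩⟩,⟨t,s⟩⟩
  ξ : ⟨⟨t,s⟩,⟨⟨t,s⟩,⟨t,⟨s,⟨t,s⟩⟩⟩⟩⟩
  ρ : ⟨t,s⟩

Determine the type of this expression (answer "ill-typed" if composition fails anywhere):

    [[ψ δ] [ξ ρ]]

⟨t,⟨s,⟨t,s⟩⟩⟩

At [ψ δ], δ : ⟨⟨s,⟨⟨s,t⟩,e⟩⟩,⟨t,s⟩⟩ takes ψ : ⟨s,⟨⟨s,t⟩,e⟩⟩, giving ⟨t,s⟩.
At [ξ ρ], ξ : ⟨⟨t,s⟩,⟨⟨t,s⟩,⟨t,⟨s,⟨t,s⟩⟩⟩⟩⟩ takes ρ : ⟨t,s⟩, giving ⟨⟨t,s⟩,⟨t,⟨s,⟨t,s⟩⟩⟩⟩.
At [[ψ δ] [ξ ρ]], [ξ ρ] : ⟨⟨t,s⟩,⟨t,⟨s,⟨t,s⟩⟩⟩⟩ takes [ψ δ] : ⟨t,s⟩, giving ⟨t,⟨s,⟨t,s⟩⟩⟩.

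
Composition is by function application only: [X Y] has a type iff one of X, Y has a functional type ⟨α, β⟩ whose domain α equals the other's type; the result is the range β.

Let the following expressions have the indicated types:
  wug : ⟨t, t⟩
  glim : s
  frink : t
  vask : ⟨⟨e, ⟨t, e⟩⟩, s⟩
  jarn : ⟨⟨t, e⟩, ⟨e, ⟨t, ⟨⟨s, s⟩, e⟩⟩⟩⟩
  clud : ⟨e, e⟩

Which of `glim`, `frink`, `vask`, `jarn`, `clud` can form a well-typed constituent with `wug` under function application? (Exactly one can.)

frink

glim : s — does not combine with wug.
frink — combines: wug : ⟨t, t⟩ takes frink : t as argument, giving t.
vask : ⟨⟨e, ⟨t, e⟩⟩, s⟩ — does not combine with wug.
jarn : ⟨⟨t, e⟩, ⟨e, ⟨t, ⟨⟨s, s⟩, e⟩⟩⟩⟩ — does not combine with wug.
clud : ⟨e, e⟩ — does not combine with wug.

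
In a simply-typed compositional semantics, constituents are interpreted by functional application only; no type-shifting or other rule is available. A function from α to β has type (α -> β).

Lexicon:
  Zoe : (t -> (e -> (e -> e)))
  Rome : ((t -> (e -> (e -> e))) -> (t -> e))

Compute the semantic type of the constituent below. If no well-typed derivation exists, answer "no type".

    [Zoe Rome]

[Zoe Rome] — Rome of type ((t -> (e -> (e -> e))) -> (t -> e)) combines with Zoe of type (t -> (e -> (e -> e))): type (t -> e).

(t -> e)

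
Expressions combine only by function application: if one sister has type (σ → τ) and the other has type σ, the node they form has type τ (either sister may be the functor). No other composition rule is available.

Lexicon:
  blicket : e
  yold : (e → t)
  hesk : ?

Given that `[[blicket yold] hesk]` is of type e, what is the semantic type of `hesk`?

(t → e)

For [[blicket yold] hesk] to have type e with [blicket yold] of type t, hesk must be the function: hesk : (t → e).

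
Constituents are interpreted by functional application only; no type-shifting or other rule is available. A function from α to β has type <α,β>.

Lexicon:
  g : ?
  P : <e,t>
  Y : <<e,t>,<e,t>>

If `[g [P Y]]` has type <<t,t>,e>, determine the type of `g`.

At [g [P Y]] (required: <<t,t>,e>): [P Y] is <e,t>, which is not a function with range <<t,t>,e>; hence g is the functor — type <<e,t>,<<t,t>,e>>.

<<e,t>,<<t,t>,e>>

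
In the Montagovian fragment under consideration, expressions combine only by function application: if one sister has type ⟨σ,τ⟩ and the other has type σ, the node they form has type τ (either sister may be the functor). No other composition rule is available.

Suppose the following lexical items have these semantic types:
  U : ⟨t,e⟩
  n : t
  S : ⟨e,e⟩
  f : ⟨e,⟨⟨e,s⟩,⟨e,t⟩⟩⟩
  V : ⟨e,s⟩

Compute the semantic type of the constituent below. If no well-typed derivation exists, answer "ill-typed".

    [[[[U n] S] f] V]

At [U n], U : ⟨t,e⟩ takes n : t, giving e.
At [[U n] S], S : ⟨e,e⟩ takes [U n] : e, giving e.
At [[[U n] S] f], f : ⟨e,⟨⟨e,s⟩,⟨e,t⟩⟩⟩ takes [[U n] S] : e, giving ⟨⟨e,s⟩,⟨e,t⟩⟩.
At [[[[U n] S] f] V], [[[U n] S] f] : ⟨⟨e,s⟩,⟨e,t⟩⟩ takes V : ⟨e,s⟩, giving ⟨e,t⟩.

⟨e,t⟩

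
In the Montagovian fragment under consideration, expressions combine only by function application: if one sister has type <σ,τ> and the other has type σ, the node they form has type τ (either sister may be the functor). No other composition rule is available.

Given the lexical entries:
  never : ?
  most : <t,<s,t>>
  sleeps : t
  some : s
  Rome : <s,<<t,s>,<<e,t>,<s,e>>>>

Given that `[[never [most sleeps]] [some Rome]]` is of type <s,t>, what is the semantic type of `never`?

<<s,t>,<<<t,s>,<<e,t>,<s,e>>>,<s,t>>>

At [[never [most sleeps]] [some Rome]] (required: <s,t>): [some Rome] is <<t,s>,<<e,t>,<s,e>>>, which is not a function with range <s,t>; hence [never [most sleeps]] is the functor — type <<<t,s>,<<e,t>,<s,e>>>,<s,t>>.
At [never [most sleeps]] (required: <<<t,s>,<<e,t>,<s,e>>>,<s,t>>): [most sleeps] is <s,t>, which is not a function with range <<<t,s>,<<e,t>,<s,e>>>,<s,t>>; hence never is the functor — type <<s,t>,<<<t,s>,<<e,t>,<s,e>>>,<s,t>>>.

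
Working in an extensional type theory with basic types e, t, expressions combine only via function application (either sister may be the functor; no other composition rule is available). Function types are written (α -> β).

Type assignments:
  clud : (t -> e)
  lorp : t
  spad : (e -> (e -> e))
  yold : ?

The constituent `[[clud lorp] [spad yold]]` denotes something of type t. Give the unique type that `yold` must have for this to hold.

[[clud lorp] [spad yold]] is required to be t. [clud lorp] : e cannot yield t as functor, so [spad yold] : (e -> t).
[spad yold] is required to be (e -> t). spad : (e -> (e -> e)) cannot yield (e -> t) as functor, so yold : ((e -> (e -> e)) -> (e -> t)).

((e -> (e -> e)) -> (e -> t))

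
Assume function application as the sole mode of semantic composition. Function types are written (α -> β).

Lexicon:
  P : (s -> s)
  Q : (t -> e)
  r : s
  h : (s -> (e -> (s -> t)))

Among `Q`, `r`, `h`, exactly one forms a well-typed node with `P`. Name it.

Q : (t -> e) — does not combine with P.
r — combines: P : (s -> s) takes r : s as argument, giving s.
h : (s -> (e -> (s -> t))) — does not combine with P.

r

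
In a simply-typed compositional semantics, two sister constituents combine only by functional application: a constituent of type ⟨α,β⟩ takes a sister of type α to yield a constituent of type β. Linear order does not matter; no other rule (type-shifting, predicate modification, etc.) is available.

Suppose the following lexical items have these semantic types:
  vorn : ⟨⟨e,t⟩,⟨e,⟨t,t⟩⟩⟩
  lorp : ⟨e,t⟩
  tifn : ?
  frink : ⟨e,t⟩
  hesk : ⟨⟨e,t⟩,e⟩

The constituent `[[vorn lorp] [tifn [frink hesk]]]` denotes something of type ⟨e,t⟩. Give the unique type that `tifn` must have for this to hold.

[[vorn lorp] [tifn [frink hesk]]] is required to be ⟨e,t⟩. [vorn lorp] : ⟨e,⟨t,t⟩⟩ cannot yield ⟨e,t⟩ as functor, so [tifn [frink hesk]] : ⟨⟨e,⟨t,t⟩⟩,⟨e,t⟩⟩.
[tifn [frink hesk]] is required to be ⟨⟨e,⟨t,t⟩⟩,⟨e,t⟩⟩. [frink hesk] : e cannot yield ⟨⟨e,⟨t,t⟩⟩,⟨e,t⟩⟩ as functor, so tifn : ⟨e,⟨⟨e,⟨t,t⟩⟩,⟨e,t⟩⟩⟩.

⟨e,⟨⟨e,⟨t,t⟩⟩,⟨e,t⟩⟩⟩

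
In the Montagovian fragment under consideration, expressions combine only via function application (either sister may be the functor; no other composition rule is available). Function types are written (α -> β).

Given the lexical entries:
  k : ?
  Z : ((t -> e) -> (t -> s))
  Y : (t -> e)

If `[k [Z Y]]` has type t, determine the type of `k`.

[k [Z Y]] must have type t. The sister [Z Y] has type (t -> s); that is not a function onto t, so k must be the functor, of type ((t -> s) -> t).

((t -> s) -> t)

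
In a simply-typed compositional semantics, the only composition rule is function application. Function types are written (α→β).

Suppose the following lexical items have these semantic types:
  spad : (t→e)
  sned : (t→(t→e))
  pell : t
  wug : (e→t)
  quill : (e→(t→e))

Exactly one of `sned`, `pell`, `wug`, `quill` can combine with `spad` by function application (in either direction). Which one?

sned : (t→(t→e)) — spad needs t; sned needs t; neither fits.
pell — combines: spad : (t→e) takes pell : t as argument, giving e.
wug : (e→t) — spad needs t; wug needs e; neither fits.
quill : (e→(t→e)) — spad needs t; quill needs e; neither fits.

pell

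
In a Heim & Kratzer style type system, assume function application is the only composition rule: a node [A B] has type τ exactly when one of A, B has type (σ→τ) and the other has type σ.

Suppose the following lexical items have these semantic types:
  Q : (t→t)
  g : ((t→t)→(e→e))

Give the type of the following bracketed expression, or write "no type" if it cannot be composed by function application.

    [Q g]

(e→e)

[Q g]: functor g : ((t→t)→(e→e)), argument Q : (t→t); result (e→e).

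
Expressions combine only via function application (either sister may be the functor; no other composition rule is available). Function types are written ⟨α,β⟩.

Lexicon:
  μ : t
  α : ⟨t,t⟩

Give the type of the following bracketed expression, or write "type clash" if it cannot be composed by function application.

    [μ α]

At [μ α], α : ⟨t,t⟩ takes μ : t, giving t.

t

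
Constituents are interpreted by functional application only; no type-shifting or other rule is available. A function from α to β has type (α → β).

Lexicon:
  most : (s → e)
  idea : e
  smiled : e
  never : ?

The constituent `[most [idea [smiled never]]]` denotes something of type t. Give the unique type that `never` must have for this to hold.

[most [idea [smiled never]]] must have type t. The sister most has type (s → e); that is not a function onto t, so [idea [smiled never]] must be the functor, of type ((s → e) → t).
[idea [smiled never]] must have type ((s → e) → t). The sister idea has type e; that is not a function onto ((s → e) → t), so [smiled never] must be the functor, of type (e → ((s → e) → t)).
[smiled never] must have type (e → ((s → e) → t)). The sister smiled has type e; that is not a function onto (e → ((s → e) → t)), so never must be the functor, of type (e → (e → ((s → e) → t))).

(e → (e → ((s → e) → t)))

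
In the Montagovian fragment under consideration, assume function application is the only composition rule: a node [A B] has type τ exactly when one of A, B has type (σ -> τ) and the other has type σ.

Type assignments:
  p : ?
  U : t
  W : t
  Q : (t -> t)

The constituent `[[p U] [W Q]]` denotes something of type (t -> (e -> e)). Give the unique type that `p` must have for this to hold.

(t -> (t -> (t -> (e -> e))))

For [[p U] [W Q]] to have type (t -> (e -> e)) with [W Q] of type t, [p U] must be the function: [p U] : (t -> (t -> (e -> e))).
For [p U] to have type (t -> (t -> (e -> e))) with U of type t, p must be the function: p : (t -> (t -> (t -> (e -> e)))).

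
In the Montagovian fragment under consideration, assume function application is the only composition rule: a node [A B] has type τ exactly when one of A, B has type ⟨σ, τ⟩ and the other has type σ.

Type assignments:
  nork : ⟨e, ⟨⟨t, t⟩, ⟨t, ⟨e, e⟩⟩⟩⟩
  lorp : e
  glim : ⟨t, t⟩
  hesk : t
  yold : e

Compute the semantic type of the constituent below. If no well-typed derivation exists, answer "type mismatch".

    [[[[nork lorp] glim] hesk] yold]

e

[nork lorp] — nork of type ⟨e, ⟨⟨t, t⟩, ⟨t, ⟨e, e⟩⟩⟩⟩ combines with lorp of type e: type ⟨⟨t, t⟩, ⟨t, ⟨e, e⟩⟩⟩.
[[nork lorp] glim] — [nork lorp] of type ⟨⟨t, t⟩, ⟨t, ⟨e, e⟩⟩⟩ combines with glim of type ⟨t, t⟩: type ⟨t, ⟨e, e⟩⟩.
[[[nork lorp] glim] hesk] — [[nork lorp] glim] of type ⟨t, ⟨e, e⟩⟩ combines with hesk of type t: type ⟨e, e⟩.
[[[[nork lorp] glim] hesk] yold] — [[[nork lorp] glim] hesk] of type ⟨e, e⟩ combines with yold of type e: type e.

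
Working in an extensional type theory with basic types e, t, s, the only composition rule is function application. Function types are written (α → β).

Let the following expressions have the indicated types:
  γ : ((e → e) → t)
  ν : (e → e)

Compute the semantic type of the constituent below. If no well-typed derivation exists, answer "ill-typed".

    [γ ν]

[γ ν] — γ of type ((e → e) → t) combines with ν of type (e → e): type t.

t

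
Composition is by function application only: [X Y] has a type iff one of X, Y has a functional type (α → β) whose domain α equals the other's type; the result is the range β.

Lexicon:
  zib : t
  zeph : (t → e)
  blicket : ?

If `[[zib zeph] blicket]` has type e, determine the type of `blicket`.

For [[zib zeph] blicket] to have type e with [zib zeph] of type e, blicket must be the function: blicket : (e → e).

(e → e)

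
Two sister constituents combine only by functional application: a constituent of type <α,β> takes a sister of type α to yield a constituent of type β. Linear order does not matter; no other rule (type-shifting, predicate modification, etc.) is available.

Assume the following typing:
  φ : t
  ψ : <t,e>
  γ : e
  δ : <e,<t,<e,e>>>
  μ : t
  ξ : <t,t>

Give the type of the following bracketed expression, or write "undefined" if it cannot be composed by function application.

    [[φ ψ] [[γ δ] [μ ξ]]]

e

At [φ ψ], ψ : <t,e> takes φ : t, giving e.
At [γ δ], δ : <e,<t,<e,e>>> takes γ : e, giving <t,<e,e>>.
At [μ ξ], ξ : <t,t> takes μ : t, giving t.
At [[γ δ] [μ ξ]], [γ δ] : <t,<e,e>> takes [μ ξ] : t, giving <e,e>.
At [[φ ψ] [[γ δ] [μ ξ]]], [[γ δ] [μ ξ]] : <e,e> takes [φ ψ] : e, giving e.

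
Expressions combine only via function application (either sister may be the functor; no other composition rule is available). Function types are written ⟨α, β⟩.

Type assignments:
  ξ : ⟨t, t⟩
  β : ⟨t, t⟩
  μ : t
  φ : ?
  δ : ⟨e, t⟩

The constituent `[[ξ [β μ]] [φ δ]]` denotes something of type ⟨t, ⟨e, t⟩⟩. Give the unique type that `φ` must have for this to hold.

[[ξ [β μ]] [φ δ]] is required to be ⟨t, ⟨e, t⟩⟩. [ξ [β μ]] : t cannot yield ⟨t, ⟨e, t⟩⟩ as functor, so [φ δ] : ⟨t, ⟨t, ⟨e, t⟩⟩⟩.
[φ δ] is required to be ⟨t, ⟨t, ⟨e, t⟩⟩⟩. δ : ⟨e, t⟩ cannot yield ⟨t, ⟨t, ⟨e, t⟩⟩⟩ as functor, so φ : ⟨⟨e, t⟩, ⟨t, ⟨t, ⟨e, t⟩⟩⟩⟩.

⟨⟨e, t⟩, ⟨t, ⟨t, ⟨e, t⟩⟩⟩⟩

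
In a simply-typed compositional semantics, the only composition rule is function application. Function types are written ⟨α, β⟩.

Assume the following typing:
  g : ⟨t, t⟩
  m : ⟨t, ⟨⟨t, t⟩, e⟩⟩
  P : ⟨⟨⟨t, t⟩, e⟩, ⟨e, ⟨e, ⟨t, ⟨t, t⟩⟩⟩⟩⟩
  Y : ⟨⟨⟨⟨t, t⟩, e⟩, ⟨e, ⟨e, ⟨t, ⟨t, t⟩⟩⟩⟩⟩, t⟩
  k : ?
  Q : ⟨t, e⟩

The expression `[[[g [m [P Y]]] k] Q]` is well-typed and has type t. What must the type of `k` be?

For [[[g [m [P Y]]] k] Q] to have type t with Q of type ⟨t, e⟩, [[g [m [P Y]]] k] must be the function: [[g [m [P Y]]] k] : ⟨⟨t, e⟩, t⟩.
For [[g [m [P Y]]] k] to have type ⟨⟨t, e⟩, t⟩ with [g [m [P Y]]] of type e, k must be the function: k : ⟨e, ⟨⟨t, e⟩, t⟩⟩.

⟨e, ⟨⟨t, e⟩, t⟩⟩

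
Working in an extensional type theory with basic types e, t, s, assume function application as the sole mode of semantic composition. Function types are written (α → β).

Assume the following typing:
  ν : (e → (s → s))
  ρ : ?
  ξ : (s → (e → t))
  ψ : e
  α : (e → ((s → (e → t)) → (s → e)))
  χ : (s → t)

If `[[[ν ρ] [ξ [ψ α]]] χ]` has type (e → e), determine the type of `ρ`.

At [[[ν ρ] [ξ [ψ α]]] χ] (required: (e → e)): χ is (s → t), which is not a function with range (e → e); hence [[ν ρ] [ξ [ψ α]]] is the functor — type ((s → t) → (e → e)).
At [[ν ρ] [ξ [ψ α]]] (required: ((s → t) → (e → e))): [ξ [ψ α]] is (s → e), which is not a function with range ((s → t) → (e → e)); hence [ν ρ] is the functor — type ((s → e) → ((s → t) → (e → e))).
At [ν ρ] (required: ((s → e) → ((s → t) → (e → e)))): ν is (e → (s → s)), which is not a function with range ((s → e) → ((s → t) → (e → e))); hence ρ is the functor — type ((e → (s → s)) → ((s → e) → ((s → t) → (e → e)))).

((e → (s → s)) → ((s → e) → ((s → t) → (e → e))))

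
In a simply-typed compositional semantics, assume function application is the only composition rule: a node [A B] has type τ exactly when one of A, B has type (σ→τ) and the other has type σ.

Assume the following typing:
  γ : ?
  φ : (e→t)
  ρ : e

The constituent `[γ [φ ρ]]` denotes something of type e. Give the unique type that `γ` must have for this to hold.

(t→e)

[γ [φ ρ]] is required to be e. [φ ρ] : t cannot yield e as functor, so γ : (t→e).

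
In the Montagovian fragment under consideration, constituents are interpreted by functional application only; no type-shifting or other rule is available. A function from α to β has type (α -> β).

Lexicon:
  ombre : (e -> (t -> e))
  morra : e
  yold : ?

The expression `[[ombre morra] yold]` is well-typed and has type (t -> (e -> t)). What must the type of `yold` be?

For [[ombre morra] yold] to have type (t -> (e -> t)) with [ombre morra] of type (t -> e), yold must be the function: yold : ((t -> e) -> (t -> (e -> t))).

((t -> e) -> (t -> (e -> t)))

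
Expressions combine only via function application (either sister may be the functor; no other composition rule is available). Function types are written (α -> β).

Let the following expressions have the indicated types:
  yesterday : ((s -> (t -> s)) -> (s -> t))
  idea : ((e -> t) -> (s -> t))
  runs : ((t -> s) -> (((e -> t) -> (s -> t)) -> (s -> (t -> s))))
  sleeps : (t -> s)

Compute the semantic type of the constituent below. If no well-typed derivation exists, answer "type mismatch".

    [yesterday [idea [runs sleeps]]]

(s -> t)

[runs sleeps]: ((t -> s) -> (((e -> t) -> (s -> t)) -> (s -> (t -> s)))) applied to (t -> s) yields (((e -> t) -> (s -> t)) -> (s -> (t -> s))).
[idea [runs sleeps]]: (((e -> t) -> (s -> t)) -> (s -> (t -> s))) applied to ((e -> t) -> (s -> t)) yields (s -> (t -> s)).
[yesterday [idea [runs sleeps]]]: ((s -> (t -> s)) -> (s -> t)) applied to (s -> (t -> s)) yields (s -> t).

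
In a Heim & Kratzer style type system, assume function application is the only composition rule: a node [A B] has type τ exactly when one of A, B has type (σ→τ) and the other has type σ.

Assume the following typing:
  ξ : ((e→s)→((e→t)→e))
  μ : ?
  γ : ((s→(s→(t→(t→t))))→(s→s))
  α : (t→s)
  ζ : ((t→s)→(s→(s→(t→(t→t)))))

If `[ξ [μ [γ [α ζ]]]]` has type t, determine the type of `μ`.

For [ξ [μ [γ [α ζ]]]] to have type t with ξ of type ((e→s)→((e→t)→e)), [μ [γ [α ζ]]] must be the function: [μ [γ [α ζ]]] : (((e→s)→((e→t)→e))→t).
For [μ [γ [α ζ]]] to have type (((e→s)→((e→t)→e))→t) with [γ [α ζ]] of type (s→s), μ must be the function: μ : ((s→s)→(((e→s)→((e→t)→e))→t)).

((s→s)→(((e→s)→((e→t)→e))→t))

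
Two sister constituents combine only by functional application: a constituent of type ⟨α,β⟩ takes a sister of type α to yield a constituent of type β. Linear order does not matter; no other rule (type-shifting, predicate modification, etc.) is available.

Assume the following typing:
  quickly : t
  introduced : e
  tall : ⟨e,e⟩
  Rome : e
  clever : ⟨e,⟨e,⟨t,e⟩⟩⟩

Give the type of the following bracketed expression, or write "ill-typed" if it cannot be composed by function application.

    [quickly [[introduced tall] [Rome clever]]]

[introduced tall]: ⟨e,e⟩ applied to e yields e.
[Rome clever]: ⟨e,⟨e,⟨t,e⟩⟩⟩ applied to e yields ⟨e,⟨t,e⟩⟩.
[[introduced tall] [Rome clever]]: ⟨e,⟨t,e⟩⟩ applied to e yields ⟨t,e⟩.
[quickly [[introduced tall] [Rome clever]]]: ⟨t,e⟩ applied to t yields e.

e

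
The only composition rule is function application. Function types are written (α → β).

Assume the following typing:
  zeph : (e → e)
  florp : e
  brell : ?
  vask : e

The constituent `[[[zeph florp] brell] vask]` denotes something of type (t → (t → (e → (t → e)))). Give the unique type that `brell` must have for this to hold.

For [[[zeph florp] brell] vask] to have type (t → (t → (e → (t → e)))) with vask of type e, [[zeph florp] brell] must be the function: [[zeph florp] brell] : (e → (t → (t → (e → (t → e))))).
For [[zeph florp] brell] to have type (e → (t → (t → (e → (t → e))))) with [zeph florp] of type e, brell must be the function: brell : (e → (e → (t → (t → (e → (t → e)))))).

(e → (e → (t → (t → (e → (t → e))))))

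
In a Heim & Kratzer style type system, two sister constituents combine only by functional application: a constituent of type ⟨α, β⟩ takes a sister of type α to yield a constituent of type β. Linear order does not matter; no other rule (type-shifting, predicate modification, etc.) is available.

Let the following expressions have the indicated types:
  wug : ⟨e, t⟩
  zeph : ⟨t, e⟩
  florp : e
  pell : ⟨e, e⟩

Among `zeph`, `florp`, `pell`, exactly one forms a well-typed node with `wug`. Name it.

florp

zeph : ⟨t, e⟩ — no; wug wants e, and zeph wants t.
florp — combines: wug : ⟨e, t⟩ takes florp : e as argument, giving t.
pell : ⟨e, e⟩ — no; wug wants e, and pell wants e.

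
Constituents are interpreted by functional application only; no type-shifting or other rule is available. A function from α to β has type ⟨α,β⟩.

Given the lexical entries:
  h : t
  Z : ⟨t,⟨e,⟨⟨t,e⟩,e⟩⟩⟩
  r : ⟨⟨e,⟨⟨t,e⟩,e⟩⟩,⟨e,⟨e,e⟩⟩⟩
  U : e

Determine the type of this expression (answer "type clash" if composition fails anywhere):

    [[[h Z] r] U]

⟨e,e⟩

At [h Z], Z : ⟨t,⟨e,⟨⟨t,e⟩,e⟩⟩⟩ takes h : t, giving ⟨e,⟨⟨t,e⟩,e⟩⟩.
At [[h Z] r], r : ⟨⟨e,⟨⟨t,e⟩,e⟩⟩,⟨e,⟨e,e⟩⟩⟩ takes [h Z] : ⟨e,⟨⟨t,e⟩,e⟩⟩, giving ⟨e,⟨e,e⟩⟩.
At [[[h Z] r] U], [[h Z] r] : ⟨e,⟨e,e⟩⟩ takes U : e, giving ⟨e,e⟩.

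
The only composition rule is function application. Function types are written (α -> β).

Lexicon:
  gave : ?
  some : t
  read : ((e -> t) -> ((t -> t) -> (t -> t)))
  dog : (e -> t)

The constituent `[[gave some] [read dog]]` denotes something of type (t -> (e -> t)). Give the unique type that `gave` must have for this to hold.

For [[gave some] [read dog]] to have type (t -> (e -> t)) with [read dog] of type ((t -> t) -> (t -> t)), [gave some] must be the function: [gave some] : (((t -> t) -> (t -> t)) -> (t -> (e -> t))).
For [gave some] to have type (((t -> t) -> (t -> t)) -> (t -> (e -> t))) with some of type t, gave must be the function: gave : (t -> (((t -> t) -> (t -> t)) -> (t -> (e -> t)))).

(t -> (((t -> t) -> (t -> t)) -> (t -> (e -> t))))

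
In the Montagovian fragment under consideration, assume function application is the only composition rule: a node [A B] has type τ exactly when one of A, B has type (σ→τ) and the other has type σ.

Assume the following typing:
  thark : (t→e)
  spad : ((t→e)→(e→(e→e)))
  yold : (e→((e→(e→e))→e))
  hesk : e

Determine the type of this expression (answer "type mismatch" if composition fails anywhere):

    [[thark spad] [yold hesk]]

e

[thark spad]: functor spad : ((t→e)→(e→(e→e))), argument thark : (t→e); result (e→(e→e)).
[yold hesk]: functor yold : (e→((e→(e→e))→e)), argument hesk : e; result ((e→(e→e))→e).
[[thark spad] [yold hesk]]: functor [yold hesk] : ((e→(e→e))→e), argument [thark spad] : (e→(e→e)); result e.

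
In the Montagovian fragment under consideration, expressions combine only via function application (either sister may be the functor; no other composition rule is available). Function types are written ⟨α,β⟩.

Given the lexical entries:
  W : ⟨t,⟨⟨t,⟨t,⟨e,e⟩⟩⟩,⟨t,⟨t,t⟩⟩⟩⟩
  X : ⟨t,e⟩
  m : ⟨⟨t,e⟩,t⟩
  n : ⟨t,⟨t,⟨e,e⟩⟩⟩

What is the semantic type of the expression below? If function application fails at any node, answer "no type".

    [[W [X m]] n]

[X m] — m of type ⟨⟨t,e⟩,t⟩ combines with X of type ⟨t,e⟩: type t.
[W [X m]] — W of type ⟨t,⟨⟨t,⟨t,⟨e,e⟩⟩⟩,⟨t,⟨t,t⟩⟩⟩⟩ combines with [X m] of type t: type ⟨⟨t,⟨t,⟨e,e⟩⟩⟩,⟨t,⟨t,t⟩⟩⟩.
[[W [X m]] n] — [W [X m]] of type ⟨⟨t,⟨t,⟨e,e⟩⟩⟩,⟨t,⟨t,t⟩⟩⟩ combines with n of type ⟨t,⟨t,⟨e,e⟩⟩⟩: type ⟨t,⟨t,t⟩⟩.

⟨t,⟨t,t⟩⟩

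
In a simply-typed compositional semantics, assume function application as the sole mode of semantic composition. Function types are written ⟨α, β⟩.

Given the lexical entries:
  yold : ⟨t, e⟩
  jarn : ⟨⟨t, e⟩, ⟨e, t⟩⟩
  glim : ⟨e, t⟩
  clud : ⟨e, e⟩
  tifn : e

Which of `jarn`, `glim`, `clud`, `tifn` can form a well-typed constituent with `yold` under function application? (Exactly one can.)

jarn

jarn — combines: jarn : ⟨⟨t, e⟩, ⟨e, t⟩⟩ takes yold : ⟨t, e⟩ as argument, giving ⟨e, t⟩.
glim : ⟨e, t⟩ — no; yold wants t, and glim wants e.
clud : ⟨e, e⟩ — no; yold wants t, and clud wants e.
tifn : e — no; yold wants t, and tifn wants nothing (atomic).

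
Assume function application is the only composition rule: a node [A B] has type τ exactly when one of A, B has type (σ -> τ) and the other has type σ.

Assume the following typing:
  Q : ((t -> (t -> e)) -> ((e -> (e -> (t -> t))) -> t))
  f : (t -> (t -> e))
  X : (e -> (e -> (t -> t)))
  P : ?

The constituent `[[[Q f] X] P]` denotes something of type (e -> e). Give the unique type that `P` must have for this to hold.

[[[Q f] X] P] is required to be (e -> e). [[Q f] X] : t cannot yield (e -> e) as functor, so P : (t -> (e -> e)).

(t -> (e -> e))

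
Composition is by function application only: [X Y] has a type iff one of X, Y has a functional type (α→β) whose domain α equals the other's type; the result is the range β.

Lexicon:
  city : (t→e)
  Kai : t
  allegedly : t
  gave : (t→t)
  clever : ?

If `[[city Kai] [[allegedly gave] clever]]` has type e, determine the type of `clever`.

(t→(e→e))

[[city Kai] [[allegedly gave] clever]] is required to be e. [city Kai] : e cannot yield e as functor, so [[allegedly gave] clever] : (e→e).
[[allegedly gave] clever] is required to be (e→e). [allegedly gave] : t cannot yield (e→e) as functor, so clever : (t→(e→e)).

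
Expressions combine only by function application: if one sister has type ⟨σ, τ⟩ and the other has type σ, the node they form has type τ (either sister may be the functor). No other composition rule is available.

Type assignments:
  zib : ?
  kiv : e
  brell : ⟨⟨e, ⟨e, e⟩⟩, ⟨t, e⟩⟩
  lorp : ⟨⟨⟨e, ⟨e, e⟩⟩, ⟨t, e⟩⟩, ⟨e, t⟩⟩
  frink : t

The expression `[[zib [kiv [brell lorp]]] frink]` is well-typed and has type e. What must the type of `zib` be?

⟨t, ⟨t, e⟩⟩

[[zib [kiv [brell lorp]]] frink] must have type e. The sister frink has type t; that is not a function onto e, so [zib [kiv [brell lorp]]] must be the functor, of type ⟨t, e⟩.
[zib [kiv [brell lorp]]] must have type ⟨t, e⟩. The sister [kiv [brell lorp]] has type t; that is not a function onto ⟨t, e⟩, so zib must be the functor, of type ⟨t, ⟨t, e⟩⟩.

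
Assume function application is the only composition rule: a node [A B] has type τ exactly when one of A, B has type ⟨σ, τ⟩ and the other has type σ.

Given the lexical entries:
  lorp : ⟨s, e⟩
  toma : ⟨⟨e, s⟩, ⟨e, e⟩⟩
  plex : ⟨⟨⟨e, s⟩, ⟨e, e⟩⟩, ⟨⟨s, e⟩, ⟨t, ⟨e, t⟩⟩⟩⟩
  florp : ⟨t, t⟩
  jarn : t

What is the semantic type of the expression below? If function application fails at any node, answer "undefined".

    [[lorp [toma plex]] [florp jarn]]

⟨e, t⟩

[toma plex]: ⟨⟨⟨e, s⟩, ⟨e, e⟩⟩, ⟨⟨s, e⟩, ⟨t, ⟨e, t⟩⟩⟩⟩ applied to ⟨⟨e, s⟩, ⟨e, e⟩⟩ yields ⟨⟨s, e⟩, ⟨t, ⟨e, t⟩⟩⟩.
[lorp [toma plex]]: ⟨⟨s, e⟩, ⟨t, ⟨e, t⟩⟩⟩ applied to ⟨s, e⟩ yields ⟨t, ⟨e, t⟩⟩.
[florp jarn]: ⟨t, t⟩ applied to t yields t.
[[lorp [toma plex]] [florp jarn]]: ⟨t, ⟨e, t⟩⟩ applied to t yields ⟨e, t⟩.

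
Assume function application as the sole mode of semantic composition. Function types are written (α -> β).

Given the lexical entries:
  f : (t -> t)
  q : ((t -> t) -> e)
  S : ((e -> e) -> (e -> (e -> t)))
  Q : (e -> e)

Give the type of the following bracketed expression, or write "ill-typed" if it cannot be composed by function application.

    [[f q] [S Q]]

[f q]: ((t -> t) -> e) applied to (t -> t) yields e.
[S Q]: ((e -> e) -> (e -> (e -> t))) applied to (e -> e) yields (e -> (e -> t)).
[[f q] [S Q]]: (e -> (e -> t)) applied to e yields (e -> t).

(e -> t)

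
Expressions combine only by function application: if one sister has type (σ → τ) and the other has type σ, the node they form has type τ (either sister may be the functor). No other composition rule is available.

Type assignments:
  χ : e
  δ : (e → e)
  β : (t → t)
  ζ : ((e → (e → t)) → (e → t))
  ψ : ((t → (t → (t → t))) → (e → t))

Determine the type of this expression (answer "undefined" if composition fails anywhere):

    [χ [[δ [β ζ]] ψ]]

At [β ζ]: neither (t → t) nor ((e → (e → t)) → (e → t)) can take the other as argument; the node is ill-typed.

undefined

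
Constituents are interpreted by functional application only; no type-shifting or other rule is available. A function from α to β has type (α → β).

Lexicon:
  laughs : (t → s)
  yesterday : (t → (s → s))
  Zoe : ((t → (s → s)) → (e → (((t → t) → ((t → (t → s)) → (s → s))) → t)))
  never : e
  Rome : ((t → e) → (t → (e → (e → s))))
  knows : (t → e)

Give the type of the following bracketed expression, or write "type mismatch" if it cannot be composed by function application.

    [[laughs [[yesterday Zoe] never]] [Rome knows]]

type mismatch

[yesterday Zoe]: functor Zoe : ((t → (s → s)) → (e → (((t → t) → ((t → (t → s)) → (s → s))) → t))), argument yesterday : (t → (s → s)); result (e → (((t → t) → ((t → (t → s)) → (s → s))) → t)).
[[yesterday Zoe] never]: functor [yesterday Zoe] : (e → (((t → t) → ((t → (t → s)) → (s → s))) → t)), argument never : e; result (((t → t) → ((t → (t → s)) → (s → s))) → t).
[laughs [[yesterday Zoe] never]]: (t → s) and (((t → t) → ((t → (t → s)) → (s → s))) → t) cannot combine by function application — type clash.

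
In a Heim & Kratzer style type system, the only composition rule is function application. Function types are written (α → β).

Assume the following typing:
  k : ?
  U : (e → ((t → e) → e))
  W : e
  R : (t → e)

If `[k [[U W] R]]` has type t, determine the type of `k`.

At [k [[U W] R]] (required: t): [[U W] R] is e, which is not a function with range t; hence k is the functor — type (e → t).

(e → t)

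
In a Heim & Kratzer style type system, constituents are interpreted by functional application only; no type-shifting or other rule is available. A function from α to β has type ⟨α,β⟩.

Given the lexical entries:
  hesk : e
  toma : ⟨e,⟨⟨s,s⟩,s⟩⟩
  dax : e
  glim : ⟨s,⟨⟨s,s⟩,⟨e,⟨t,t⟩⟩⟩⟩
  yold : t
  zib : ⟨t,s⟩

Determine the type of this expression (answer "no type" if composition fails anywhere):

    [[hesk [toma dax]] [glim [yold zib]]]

[toma dax] — toma of type ⟨e,⟨⟨s,s⟩,s⟩⟩ combines with dax of type e: type ⟨⟨s,s⟩,s⟩.
[hesk [toma dax]]: e and ⟨⟨s,s⟩,s⟩ cannot combine by function application — type clash.

no type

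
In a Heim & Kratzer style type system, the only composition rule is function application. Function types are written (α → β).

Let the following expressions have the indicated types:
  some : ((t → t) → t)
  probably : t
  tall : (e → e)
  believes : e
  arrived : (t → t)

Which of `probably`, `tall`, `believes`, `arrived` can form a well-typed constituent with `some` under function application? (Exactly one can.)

probably : t — neither side's domain matches the other.
tall : (e → e) — neither side's domain matches the other.
believes : e — neither side's domain matches the other.
arrived — combines: some : ((t → t) → t) takes arrived : (t → t) as argument, giving t.

arrived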